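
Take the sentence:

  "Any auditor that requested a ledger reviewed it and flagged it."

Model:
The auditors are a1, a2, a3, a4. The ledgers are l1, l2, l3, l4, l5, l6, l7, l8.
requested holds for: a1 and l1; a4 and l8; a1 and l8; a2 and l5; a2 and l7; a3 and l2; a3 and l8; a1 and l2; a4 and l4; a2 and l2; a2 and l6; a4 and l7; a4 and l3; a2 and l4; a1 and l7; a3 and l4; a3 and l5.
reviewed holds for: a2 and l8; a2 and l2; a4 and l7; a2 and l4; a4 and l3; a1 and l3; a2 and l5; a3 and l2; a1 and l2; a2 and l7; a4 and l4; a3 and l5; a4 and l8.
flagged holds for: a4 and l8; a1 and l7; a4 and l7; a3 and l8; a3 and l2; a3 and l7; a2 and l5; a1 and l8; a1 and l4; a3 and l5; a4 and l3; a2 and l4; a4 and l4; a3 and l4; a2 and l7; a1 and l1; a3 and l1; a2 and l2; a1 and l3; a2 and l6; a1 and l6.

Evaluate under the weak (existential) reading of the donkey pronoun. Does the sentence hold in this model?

"it" takes "a ledger" as antecedent — a donkey pronoun bound across the clause boundary.
Weak reading: every auditor a with some requested-ledger has at least one requested-ledger l such that reviewed(a,l) ∧ flagged(a,l).
Per auditor: a1:✗  a2:✓  a3:✓  a4:✓
a1 has no witness among its requested-ledgers.

False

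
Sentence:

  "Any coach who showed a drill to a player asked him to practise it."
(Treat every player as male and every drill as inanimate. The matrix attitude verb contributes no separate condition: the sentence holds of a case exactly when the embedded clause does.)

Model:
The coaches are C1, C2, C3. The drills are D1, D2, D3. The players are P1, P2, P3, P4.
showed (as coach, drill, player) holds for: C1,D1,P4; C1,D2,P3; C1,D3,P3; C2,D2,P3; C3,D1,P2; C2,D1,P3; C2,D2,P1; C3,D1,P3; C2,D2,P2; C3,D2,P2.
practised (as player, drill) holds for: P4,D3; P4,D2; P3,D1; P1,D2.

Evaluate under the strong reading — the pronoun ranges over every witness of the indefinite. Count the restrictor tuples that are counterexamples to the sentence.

"him" takes "a player" as antecedent and "it" takes "a drill"; both are donkey pronouns co-varying with the restrictor.
Strong reading: for every (c,d,p) with showed(c,d,p), practised(p,d).
Restrictor triples: (C1,D1,P4)→practised(P4,D1) ✗  (C1,D2,P3)→practised(P3,D2) ✗  (C1,D3,P3)→practised(P3,D3) ✗  (C2,D1,P3)→practised(P3,D1) ✓  (C2,D2,P1)→practised(P1,D2) ✓  (C2,D2,P2)→practised(P2,D2) ✗  (C2,D2,P3)→practised(P3,D2) ✗  (C3,D1,P2)→practised(P2,D1) ✗  (C3,D1,P3)→practised(P3,D1) ✓  (C3,D2,P2)→practised(P2,D2) ✗
Counterexamples (restrictor triples failing the scope): 7.

7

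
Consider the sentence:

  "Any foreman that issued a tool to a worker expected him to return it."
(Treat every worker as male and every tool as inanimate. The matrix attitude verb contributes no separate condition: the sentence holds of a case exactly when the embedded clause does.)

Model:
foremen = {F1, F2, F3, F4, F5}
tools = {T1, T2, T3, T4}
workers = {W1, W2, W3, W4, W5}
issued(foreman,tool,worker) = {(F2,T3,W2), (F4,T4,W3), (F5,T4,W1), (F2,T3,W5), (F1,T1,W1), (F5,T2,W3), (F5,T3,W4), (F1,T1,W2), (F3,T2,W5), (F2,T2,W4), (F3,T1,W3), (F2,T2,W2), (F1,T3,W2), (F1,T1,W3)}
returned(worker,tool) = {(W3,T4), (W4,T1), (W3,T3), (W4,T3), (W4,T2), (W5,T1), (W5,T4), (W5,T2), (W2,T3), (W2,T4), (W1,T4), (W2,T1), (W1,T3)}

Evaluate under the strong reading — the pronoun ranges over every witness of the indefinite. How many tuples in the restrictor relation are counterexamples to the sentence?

"him" takes "a worker" as antecedent and "it" takes "a tool"; both are donkey pronouns co-varying with the restrictor.
Strong reading: for every (f,t,w) with issued(f,t,w), returned(w,t).
Restrictor triples: (F1,T1,W1)→returned(W1,T1) ✗  (F1,T1,W2)→returned(W2,T1) ✓  (F1,T1,W3)→returned(W3,T1) ✗  (F1,T3,W2)→returned(W2,T3) ✓  (F2,T2,W2)→returned(W2,T2) ✗  (F2,T2,W4)→returned(W4,T2) ✓  (F2,T3,W2)→returned(W2,T3) ✓  (F2,T3,W5)→returned(W5,T3) ✗  (F3,T1,W3)→returned(W3,T1) ✗  (F3,T2,W5)→returned(W5,T2) ✓  (F4,T4,W3)→returned(W3,T4) ✓  (F5,T2,W3)→returned(W3,T2) ✗  (F5,T3,W4)→returned(W4,T3) ✓  (F5,T4,W1)→returned(W1,T4) ✓
Counterexamples (restrictor triples failing the scope): 6.

6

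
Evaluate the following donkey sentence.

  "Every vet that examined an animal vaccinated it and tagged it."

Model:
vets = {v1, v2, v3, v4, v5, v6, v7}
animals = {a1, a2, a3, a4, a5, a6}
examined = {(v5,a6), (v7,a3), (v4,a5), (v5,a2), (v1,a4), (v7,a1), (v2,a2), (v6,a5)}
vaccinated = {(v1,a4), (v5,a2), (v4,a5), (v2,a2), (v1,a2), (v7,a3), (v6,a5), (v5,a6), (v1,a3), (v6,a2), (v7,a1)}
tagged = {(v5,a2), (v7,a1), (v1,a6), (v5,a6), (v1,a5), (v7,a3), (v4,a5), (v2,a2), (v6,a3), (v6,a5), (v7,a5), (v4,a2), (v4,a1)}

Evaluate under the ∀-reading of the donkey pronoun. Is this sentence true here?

"it" takes "an animal" as antecedent — a donkey pronoun bound across the clause boundary.
Strong reading: for every (v,a) with examined(v,a), vaccinated(v,a) ∧ tagged(v,a).
Restrictor pairs: (v1,a4) ✗  (v2,a2) ✓  (v4,a5) ✓  (v5,a2) ✓  (v5,a6) ✓  (v6,a5) ✓  (v7,a1) ✓  (v7,a3) ✓
Counterexample: (v1,a4) is in examined but fails the scope.

False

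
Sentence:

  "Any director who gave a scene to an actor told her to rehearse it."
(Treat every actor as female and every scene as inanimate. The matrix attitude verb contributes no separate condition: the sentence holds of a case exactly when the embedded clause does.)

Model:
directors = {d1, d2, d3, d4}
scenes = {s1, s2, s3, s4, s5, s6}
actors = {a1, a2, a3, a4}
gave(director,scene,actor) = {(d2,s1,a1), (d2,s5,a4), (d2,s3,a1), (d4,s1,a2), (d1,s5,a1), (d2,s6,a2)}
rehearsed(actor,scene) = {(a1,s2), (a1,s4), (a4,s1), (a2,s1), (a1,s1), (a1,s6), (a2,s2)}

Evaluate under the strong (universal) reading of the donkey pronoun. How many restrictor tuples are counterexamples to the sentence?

4

"her" takes "an actor" as antecedent and "it" takes "a scene"; both are donkey pronouns co-varying with the restrictor.
Strong reading: for every (d,s,a) with gave(d,s,a), rehearsed(a,s).
Restrictor triples: (d1,s5,a1)→rehearsed(a1,s5) ✗  (d2,s1,a1)→rehearsed(a1,s1) ✓  (d2,s3,a1)→rehearsed(a1,s3) ✗  (d2,s5,a4)→rehearsed(a4,s5) ✗  (d2,s6,a2)→rehearsed(a2,s6) ✗  (d4,s1,a2)→rehearsed(a2,s1) ✓
Counterexamples (restrictor triples failing the scope): 4.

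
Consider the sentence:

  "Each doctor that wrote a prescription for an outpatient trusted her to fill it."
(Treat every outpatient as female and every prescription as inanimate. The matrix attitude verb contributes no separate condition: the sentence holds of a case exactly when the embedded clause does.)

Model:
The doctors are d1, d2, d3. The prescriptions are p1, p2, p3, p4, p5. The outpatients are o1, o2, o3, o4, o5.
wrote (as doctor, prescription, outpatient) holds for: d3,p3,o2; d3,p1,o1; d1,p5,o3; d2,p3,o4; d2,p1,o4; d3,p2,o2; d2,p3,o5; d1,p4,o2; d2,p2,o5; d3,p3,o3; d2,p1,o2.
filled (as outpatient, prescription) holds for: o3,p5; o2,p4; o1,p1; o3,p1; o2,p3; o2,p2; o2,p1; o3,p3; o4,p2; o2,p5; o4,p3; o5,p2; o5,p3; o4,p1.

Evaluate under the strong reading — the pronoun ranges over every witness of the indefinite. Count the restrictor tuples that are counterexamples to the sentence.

0

"her" takes "an outpatient" as antecedent and "it" takes "a prescription"; both are donkey pronouns co-varying with the restrictor.
Strong reading: for every (d,p,o) with wrote(d,p,o), filled(o,p).
Restrictor triples: (d1,p4,o2)→filled(o2,p4) ✓  (d1,p5,o3)→filled(o3,p5) ✓  (d2,p1,o2)→filled(o2,p1) ✓  (d2,p1,o4)→filled(o4,p1) ✓  (d2,p2,o5)→filled(o5,p2) ✓  (d2,p3,o4)→filled(o4,p3) ✓  (d2,p3,o5)→filled(o5,p3) ✓  (d3,p1,o1)→filled(o1,p1) ✓  (d3,p2,o2)→filled(o2,p2) ✓  (d3,p3,o2)→filled(o2,p3) ✓  (d3,p3,o3)→filled(o3,p3) ✓
Counterexamples (restrictor triples failing the scope): 0.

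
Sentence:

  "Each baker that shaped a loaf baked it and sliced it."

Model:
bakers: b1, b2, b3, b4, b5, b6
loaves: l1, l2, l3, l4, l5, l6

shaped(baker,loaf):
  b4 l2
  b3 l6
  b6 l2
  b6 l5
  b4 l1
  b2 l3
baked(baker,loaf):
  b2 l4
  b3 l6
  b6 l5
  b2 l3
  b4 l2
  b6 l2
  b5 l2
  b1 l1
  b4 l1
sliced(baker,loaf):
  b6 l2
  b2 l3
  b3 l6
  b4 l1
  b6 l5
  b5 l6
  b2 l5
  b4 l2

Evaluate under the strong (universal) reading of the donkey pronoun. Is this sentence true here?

True

"it" takes "a loaf" as antecedent — a donkey pronoun bound across the clause boundary.
Strong reading: for every (b,l) with shaped(b,l), baked(b,l) ∧ sliced(b,l).
Restrictor pairs: (b2,l3) ✓  (b3,l6) ✓  (b4,l1) ✓  (b4,l2) ✓  (b6,l2) ✓  (b6,l5) ✓
Every restrictor pair satisfies the scope.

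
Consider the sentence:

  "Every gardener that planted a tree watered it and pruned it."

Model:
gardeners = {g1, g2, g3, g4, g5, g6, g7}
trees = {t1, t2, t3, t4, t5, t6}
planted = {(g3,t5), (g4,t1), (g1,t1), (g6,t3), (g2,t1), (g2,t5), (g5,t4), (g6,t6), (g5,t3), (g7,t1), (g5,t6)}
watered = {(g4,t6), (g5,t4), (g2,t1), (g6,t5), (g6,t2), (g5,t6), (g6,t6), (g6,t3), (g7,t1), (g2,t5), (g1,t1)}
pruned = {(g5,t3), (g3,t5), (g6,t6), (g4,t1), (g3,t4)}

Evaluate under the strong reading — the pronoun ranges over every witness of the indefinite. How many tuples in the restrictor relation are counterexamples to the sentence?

10

"it" takes "a tree" as antecedent — a donkey pronoun bound across the clause boundary.
Strong reading: for every (g,t) with planted(g,t), watered(g,t) ∧ pruned(g,t).
Restrictor pairs: (g1,t1) ✗  (g2,t1) ✗  (g2,t5) ✗  (g3,t5) ✗  (g4,t1) ✗  (g5,t3) ✗  (g5,t4) ✗  (g5,t6) ✗  (g6,t3) ✗  (g6,t6) ✓  (g7,t1) ✗
Counterexamples (restrictor pairs failing the scope): 10.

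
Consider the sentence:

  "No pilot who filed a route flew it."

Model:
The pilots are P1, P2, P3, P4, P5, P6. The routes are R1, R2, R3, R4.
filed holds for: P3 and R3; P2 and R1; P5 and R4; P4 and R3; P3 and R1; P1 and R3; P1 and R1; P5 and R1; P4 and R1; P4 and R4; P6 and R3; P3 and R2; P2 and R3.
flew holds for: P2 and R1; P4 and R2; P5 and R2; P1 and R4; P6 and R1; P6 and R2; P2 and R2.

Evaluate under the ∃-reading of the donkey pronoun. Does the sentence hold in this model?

False

"it" takes "a route" as antecedent — a donkey pronoun bound across the clause boundary.
Truth condition: for no (p,r) with filed(p,r) does flew(p,r) hold.
Restrictor pairs — does the scope hold? (P1,R1):fails  (P1,R3):fails  (P2,R1):holds  (P2,R3):fails  (P3,R1):fails  (P3,R2):fails  (P3,R3):fails  (P4,R1):fails  (P4,R3):fails  (P4,R4):fails  (P5,R1):fails  (P5,R4):fails  (P6,R3):fails
Scope holds for 1 pair(s), so the sentence is false.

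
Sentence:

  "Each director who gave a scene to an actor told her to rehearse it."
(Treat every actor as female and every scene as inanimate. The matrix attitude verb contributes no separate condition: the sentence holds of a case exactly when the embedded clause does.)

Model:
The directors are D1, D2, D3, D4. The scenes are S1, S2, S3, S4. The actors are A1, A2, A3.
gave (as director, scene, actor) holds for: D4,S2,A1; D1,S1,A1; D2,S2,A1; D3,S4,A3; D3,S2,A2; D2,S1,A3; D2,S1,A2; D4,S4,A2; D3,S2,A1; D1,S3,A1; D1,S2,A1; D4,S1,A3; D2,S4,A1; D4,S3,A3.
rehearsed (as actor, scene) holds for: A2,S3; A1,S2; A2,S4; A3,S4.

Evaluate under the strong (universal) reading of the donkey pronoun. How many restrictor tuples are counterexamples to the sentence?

"her" takes "an actor" as antecedent and "it" takes "a scene"; both are donkey pronouns co-varying with the restrictor.
Strong reading: for every (d,s,a) with gave(d,s,a), rehearsed(a,s).
Restrictor triples: (D1,S1,A1)→rehearsed(A1,S1) ✗  (D1,S2,A1)→rehearsed(A1,S2) ✓  (D1,S3,A1)→rehearsed(A1,S3) ✗  (D2,S1,A2)→rehearsed(A2,S1) ✗  (D2,S1,A3)→rehearsed(A3,S1) ✗  (D2,S2,A1)→rehearsed(A1,S2) ✓  (D2,S4,A1)→rehearsed(A1,S4) ✗  (D3,S2,A1)→rehearsed(A1,S2) ✓  (D3,S2,A2)→rehearsed(A2,S2) ✗  (D3,S4,A3)→rehearsed(A3,S4) ✓  (D4,S1,A3)→rehearsed(A3,S1) ✗  (D4,S2,A1)→rehearsed(A1,S2) ✓  (D4,S3,A3)→rehearsed(A3,S3) ✗  (D4,S4,A2)→rehearsed(A2,S4) ✓
Counterexamples (restrictor triples failing the scope): 8.

8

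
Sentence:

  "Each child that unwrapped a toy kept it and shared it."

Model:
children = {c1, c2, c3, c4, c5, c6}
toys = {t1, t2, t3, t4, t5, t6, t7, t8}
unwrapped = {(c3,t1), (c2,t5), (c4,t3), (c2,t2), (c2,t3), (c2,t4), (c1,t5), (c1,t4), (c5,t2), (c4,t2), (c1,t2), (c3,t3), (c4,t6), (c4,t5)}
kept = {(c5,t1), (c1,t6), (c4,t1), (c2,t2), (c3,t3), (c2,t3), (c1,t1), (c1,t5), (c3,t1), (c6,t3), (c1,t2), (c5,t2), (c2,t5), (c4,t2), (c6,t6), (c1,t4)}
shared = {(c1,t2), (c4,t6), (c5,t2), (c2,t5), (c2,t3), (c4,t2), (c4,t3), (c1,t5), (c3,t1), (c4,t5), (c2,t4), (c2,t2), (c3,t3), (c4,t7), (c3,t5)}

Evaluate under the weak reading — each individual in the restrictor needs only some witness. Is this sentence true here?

"it" takes "a toy" as antecedent — a donkey pronoun bound across the clause boundary.
Weak reading: every child c with some unwrapped-toy has at least one unwrapped-toy t such that kept(c,t) ∧ shared(c,t).
Per child: c1:✓  c2:✓  c3:✓  c4:✓  c5:✓
Every child in the restrictor has a witness.

True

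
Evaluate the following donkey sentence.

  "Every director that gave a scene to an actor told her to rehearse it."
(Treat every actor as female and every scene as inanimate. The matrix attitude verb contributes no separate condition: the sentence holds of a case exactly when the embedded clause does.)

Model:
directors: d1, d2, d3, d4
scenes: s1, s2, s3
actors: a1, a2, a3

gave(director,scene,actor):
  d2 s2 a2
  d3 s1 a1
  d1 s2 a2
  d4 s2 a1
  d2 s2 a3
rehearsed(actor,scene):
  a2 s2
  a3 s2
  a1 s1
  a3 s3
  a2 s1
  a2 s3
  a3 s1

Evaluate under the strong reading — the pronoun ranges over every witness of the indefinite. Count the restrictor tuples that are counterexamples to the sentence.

1

"her" takes "an actor" as antecedent and "it" takes "a scene"; both are donkey pronouns co-varying with the restrictor.
Strong reading: for every (d,s,a) with gave(d,s,a), rehearsed(a,s).
Restrictor triples: (d1,s2,a2)→rehearsed(a2,s2) ✓  (d2,s2,a2)→rehearsed(a2,s2) ✓  (d2,s2,a3)→rehearsed(a3,s2) ✓  (d3,s1,a1)→rehearsed(a1,s1) ✓  (d4,s2,a1)→rehearsed(a1,s2) ✗
Counterexamples (restrictor triples failing the scope): 1.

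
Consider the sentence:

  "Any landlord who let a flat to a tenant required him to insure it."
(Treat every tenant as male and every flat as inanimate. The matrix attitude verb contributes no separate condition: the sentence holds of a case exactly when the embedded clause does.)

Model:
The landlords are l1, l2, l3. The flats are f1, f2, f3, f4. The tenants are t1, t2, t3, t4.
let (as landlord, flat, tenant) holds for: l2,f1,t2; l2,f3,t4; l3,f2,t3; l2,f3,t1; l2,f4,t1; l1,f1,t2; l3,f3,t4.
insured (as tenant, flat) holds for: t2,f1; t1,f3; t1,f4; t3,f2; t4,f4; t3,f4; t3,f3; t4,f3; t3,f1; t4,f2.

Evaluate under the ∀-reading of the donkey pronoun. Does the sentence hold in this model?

"him" takes "a tenant" as antecedent and "it" takes "a flat"; both are donkey pronouns co-varying with the restrictor.
Strong reading: for every (l,f,t) with let(l,f,t), insured(t,f).
Restrictor triples: (l1,f1,t2)→insured(t2,f1) ✓  (l2,f1,t2)→insured(t2,f1) ✓  (l2,f3,t1)→insured(t1,f3) ✓  (l2,f3,t4)→insured(t4,f3) ✓  (l2,f4,t1)→insured(t1,f4) ✓  (l3,f2,t3)→insured(t3,f2) ✓  (l3,f3,t4)→insured(t4,f3) ✓
Every restrictor triple satisfies the scope.

True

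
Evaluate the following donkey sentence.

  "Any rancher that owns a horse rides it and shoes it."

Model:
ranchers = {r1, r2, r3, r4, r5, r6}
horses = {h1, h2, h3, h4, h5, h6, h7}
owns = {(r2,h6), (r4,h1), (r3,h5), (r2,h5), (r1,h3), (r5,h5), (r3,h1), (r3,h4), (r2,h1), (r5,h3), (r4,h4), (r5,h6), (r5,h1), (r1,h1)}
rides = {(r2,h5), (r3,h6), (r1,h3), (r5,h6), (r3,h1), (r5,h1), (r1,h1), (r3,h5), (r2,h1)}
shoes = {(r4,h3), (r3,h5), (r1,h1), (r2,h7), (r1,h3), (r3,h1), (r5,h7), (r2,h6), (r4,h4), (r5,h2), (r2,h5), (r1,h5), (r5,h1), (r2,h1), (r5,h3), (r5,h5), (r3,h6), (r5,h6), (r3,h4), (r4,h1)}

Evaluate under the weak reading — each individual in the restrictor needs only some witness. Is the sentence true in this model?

"it" takes "a horse" as antecedent — a donkey pronoun bound across the clause boundary.
Weak reading: every rancher r with some owns-horse has at least one owns-horse h such that rides(r,h) ∧ shoes(r,h).
Per rancher: r1:✓  r2:✓  r3:✓  r4:✗  r5:✓
r4 has no witness among its owns-horses.

False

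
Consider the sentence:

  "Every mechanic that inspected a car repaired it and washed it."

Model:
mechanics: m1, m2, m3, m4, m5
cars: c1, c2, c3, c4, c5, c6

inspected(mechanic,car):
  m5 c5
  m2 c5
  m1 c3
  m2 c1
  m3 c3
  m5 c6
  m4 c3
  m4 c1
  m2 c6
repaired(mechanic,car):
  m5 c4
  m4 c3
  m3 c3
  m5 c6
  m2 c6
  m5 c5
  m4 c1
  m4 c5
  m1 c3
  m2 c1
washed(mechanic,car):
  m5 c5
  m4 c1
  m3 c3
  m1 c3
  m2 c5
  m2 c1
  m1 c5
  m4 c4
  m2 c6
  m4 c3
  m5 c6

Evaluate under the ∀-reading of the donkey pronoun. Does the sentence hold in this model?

"it" takes "a car" as antecedent — a donkey pronoun bound across the clause boundary.
Strong reading: for every (m,c) with inspected(m,c), repaired(m,c) ∧ washed(m,c).
Restrictor pairs: (m1,c3) ✓  (m2,c1) ✓  (m2,c5) ✗  (m2,c6) ✓  (m3,c3) ✓  (m4,c1) ✓  (m4,c3) ✓  (m5,c5) ✓  (m5,c6) ✓
Counterexample: (m2,c5) is in inspected but fails the scope.

False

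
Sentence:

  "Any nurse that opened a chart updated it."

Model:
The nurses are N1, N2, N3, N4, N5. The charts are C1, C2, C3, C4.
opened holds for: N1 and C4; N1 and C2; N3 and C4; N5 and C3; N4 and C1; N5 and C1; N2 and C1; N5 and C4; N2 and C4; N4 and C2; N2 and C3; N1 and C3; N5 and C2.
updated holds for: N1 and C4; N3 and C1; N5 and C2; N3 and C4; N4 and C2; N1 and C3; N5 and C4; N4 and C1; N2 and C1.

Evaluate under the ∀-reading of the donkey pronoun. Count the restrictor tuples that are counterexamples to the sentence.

"it" takes "a chart" as antecedent — a donkey pronoun bound across the clause boundary.
Strong reading: for every (n,c) with opened(n,c), updated(n,c).
Restrictor pairs: (N1,C2) ✗  (N1,C3) ✓  (N1,C4) ✓  (N2,C1) ✓  (N2,C3) ✗  (N2,C4) ✗  (N3,C4) ✓  (N4,C1) ✓  (N4,C2) ✓  (N5,C1) ✗  (N5,C2) ✓  (N5,C3) ✗  (N5,C4) ✓
Counterexamples (restrictor pairs failing the scope): 5.

5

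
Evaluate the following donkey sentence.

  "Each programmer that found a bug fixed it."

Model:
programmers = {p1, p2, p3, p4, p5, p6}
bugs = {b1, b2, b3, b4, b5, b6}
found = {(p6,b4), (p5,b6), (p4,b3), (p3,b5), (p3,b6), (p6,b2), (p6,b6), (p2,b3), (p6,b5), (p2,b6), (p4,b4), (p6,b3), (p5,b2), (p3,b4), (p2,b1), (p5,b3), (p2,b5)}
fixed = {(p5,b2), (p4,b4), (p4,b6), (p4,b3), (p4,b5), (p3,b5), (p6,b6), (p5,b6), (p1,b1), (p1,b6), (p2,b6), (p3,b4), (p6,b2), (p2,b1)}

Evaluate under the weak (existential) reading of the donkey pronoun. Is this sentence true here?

"it" takes "a bug" as antecedent — a donkey pronoun bound across the clause boundary.
Weak reading: every programmer p with some found-bug has at least one found-bug b such that fixed(p,b).
Per programmer: p2:✓  p3:✓  p4:✓  p5:✓  p6:✓
Every programmer in the restrictor has a witness.

True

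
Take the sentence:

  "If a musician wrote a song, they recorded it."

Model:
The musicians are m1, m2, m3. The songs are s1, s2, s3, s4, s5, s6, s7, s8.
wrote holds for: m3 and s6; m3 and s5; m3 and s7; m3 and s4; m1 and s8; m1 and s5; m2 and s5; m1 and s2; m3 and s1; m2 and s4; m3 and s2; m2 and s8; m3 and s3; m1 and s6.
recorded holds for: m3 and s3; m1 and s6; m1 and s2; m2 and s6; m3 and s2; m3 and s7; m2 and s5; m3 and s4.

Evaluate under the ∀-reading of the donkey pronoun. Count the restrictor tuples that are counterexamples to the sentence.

"it" takes "a song" as antecedent — a donkey pronoun bound across the clause boundary.
Strong reading: for every (m,s) with wrote(m,s), recorded(m,s).
Restrictor pairs: (m1,s2) ✓  (m1,s5) ✗  (m1,s6) ✓  (m1,s8) ✗  (m2,s4) ✗  (m2,s5) ✓  (m2,s8) ✗  (m3,s1) ✗  (m3,s2) ✓  (m3,s3) ✓  (m3,s4) ✓  (m3,s5) ✗  (m3,s6) ✗  (m3,s7) ✓
Counterexamples (restrictor pairs failing the scope): 7.

7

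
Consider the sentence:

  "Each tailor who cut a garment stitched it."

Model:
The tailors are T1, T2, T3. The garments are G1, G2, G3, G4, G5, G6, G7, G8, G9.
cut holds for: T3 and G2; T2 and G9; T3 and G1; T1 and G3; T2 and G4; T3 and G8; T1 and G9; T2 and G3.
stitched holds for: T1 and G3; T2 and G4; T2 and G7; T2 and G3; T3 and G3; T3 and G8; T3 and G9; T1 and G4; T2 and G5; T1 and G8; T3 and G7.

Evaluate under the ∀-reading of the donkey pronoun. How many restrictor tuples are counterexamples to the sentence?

4

"it" takes "a garment" as antecedent — a donkey pronoun bound across the clause boundary.
Strong reading: for every (t,g) with cut(t,g), stitched(t,g).
Restrictor pairs: (T1,G3) ✓  (T1,G9) ✗  (T2,G3) ✓  (T2,G4) ✓  (T2,G9) ✗  (T3,G1) ✗  (T3,G2) ✗  (T3,G8) ✓
Counterexamples (restrictor pairs failing the scope): 4.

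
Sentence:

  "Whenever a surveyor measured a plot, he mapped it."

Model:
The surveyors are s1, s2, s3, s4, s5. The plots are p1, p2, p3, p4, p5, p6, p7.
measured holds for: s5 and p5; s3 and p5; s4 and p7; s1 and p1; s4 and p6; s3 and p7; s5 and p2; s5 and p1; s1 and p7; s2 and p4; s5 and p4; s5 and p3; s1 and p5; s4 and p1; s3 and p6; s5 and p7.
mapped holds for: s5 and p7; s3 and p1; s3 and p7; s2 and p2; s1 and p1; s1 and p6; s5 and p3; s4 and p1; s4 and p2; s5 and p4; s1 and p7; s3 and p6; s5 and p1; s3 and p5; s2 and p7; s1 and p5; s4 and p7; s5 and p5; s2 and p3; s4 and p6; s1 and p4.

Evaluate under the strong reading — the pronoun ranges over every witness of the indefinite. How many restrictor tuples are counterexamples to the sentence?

2

"it" takes "a plot" as antecedent — a donkey pronoun bound across the clause boundary.
Strong reading: for every (s,p) with measured(s,p), mapped(s,p).
Restrictor pairs: (s1,p1) ✓  (s1,p5) ✓  (s1,p7) ✓  (s2,p4) ✗  (s3,p5) ✓  (s3,p6) ✓  (s3,p7) ✓  (s4,p1) ✓  (s4,p6) ✓  (s4,p7) ✓  (s5,p1) ✓  (s5,p2) ✗  (s5,p3) ✓  (s5,p4) ✓  (s5,p5) ✓  (s5,p7) ✓
Counterexamples (restrictor pairs failing the scope): 2.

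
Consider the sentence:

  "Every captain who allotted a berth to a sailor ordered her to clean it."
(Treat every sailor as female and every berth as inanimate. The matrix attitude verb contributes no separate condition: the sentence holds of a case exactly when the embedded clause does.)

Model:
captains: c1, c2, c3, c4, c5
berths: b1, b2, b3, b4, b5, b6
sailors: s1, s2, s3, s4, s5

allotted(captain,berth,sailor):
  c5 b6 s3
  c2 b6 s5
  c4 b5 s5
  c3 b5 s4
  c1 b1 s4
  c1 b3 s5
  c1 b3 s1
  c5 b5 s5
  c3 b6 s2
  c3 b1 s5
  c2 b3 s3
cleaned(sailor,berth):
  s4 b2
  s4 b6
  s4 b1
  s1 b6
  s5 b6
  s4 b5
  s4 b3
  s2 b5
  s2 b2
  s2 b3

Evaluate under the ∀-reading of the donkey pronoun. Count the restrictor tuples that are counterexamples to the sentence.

8

"her" takes "a sailor" as antecedent and "it" takes "a berth"; both are donkey pronouns co-varying with the restrictor.
Strong reading: for every (c,b,s) with allotted(c,b,s), cleaned(s,b).
Restrictor triples: (c1,b1,s4)→cleaned(s4,b1) ✓  (c1,b3,s1)→cleaned(s1,b3) ✗  (c1,b3,s5)→cleaned(s5,b3) ✗  (c2,b3,s3)→cleaned(s3,b3) ✗  (c2,b6,s5)→cleaned(s5,b6) ✓  (c3,b1,s5)→cleaned(s5,b1) ✗  (c3,b5,s4)→cleaned(s4,b5) ✓  (c3,b6,s2)→cleaned(s2,b6) ✗  (c4,b5,s5)→cleaned(s5,b5) ✗  (c5,b5,s5)→cleaned(s5,b5) ✗  (c5,b6,s3)→cleaned(s3,b6) ✗
Counterexamples (restrictor triples failing the scope): 8.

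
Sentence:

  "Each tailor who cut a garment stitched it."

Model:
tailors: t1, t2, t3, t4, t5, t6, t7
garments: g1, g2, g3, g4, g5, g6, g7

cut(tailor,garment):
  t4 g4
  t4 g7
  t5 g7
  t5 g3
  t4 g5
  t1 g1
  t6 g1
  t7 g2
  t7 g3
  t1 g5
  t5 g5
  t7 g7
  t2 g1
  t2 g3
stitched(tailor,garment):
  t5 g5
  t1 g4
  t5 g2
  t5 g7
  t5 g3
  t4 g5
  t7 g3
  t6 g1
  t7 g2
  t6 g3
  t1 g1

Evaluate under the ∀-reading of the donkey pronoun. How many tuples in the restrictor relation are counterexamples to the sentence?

"it" takes "a garment" as antecedent — a donkey pronoun bound across the clause boundary.
Strong reading: for every (t,g) with cut(t,g), stitched(t,g).
Restrictor pairs: (t1,g1) ✓  (t1,g5) ✗  (t2,g1) ✗  (t2,g3) ✗  (t4,g4) ✗  (t4,g5) ✓  (t4,g7) ✗  (t5,g3) ✓  (t5,g5) ✓  (t5,g7) ✓  (t6,g1) ✓  (t7,g2) ✓  (t7,g3) ✓  (t7,g7) ✗
Counterexamples (restrictor pairs failing the scope): 6.

6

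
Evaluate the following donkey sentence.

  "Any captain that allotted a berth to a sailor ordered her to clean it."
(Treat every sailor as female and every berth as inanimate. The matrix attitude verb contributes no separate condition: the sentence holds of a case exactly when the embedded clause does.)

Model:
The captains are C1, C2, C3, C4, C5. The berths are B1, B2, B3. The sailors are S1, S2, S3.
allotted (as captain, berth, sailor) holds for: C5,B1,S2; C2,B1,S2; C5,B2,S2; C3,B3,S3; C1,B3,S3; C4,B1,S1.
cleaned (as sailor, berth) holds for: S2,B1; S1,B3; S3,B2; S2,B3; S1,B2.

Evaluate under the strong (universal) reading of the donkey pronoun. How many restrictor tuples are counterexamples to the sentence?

4

"her" takes "a sailor" as antecedent and "it" takes "a berth"; both are donkey pronouns co-varying with the restrictor.
Strong reading: for every (c,b,s) with allotted(c,b,s), cleaned(s,b).
Restrictor triples: (C1,B3,S3)→cleaned(S3,B3) ✗  (C2,B1,S2)→cleaned(S2,B1) ✓  (C3,B3,S3)→cleaned(S3,B3) ✗  (C4,B1,S1)→cleaned(S1,B1) ✗  (C5,B1,S2)→cleaned(S2,B1) ✓  (C5,B2,S2)→cleaned(S2,B2) ✗
Counterexamples (restrictor triples failing the scope): 4.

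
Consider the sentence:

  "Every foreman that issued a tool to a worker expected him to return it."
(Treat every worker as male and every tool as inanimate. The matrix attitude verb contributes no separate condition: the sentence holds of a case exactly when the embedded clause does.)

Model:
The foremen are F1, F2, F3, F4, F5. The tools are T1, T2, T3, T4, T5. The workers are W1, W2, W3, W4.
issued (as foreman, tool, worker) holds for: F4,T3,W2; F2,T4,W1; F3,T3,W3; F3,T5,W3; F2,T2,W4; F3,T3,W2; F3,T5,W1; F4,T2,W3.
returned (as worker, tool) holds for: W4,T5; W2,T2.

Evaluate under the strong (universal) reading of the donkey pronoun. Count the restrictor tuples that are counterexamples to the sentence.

"him" takes "a worker" as antecedent and "it" takes "a tool"; both are donkey pronouns co-varying with the restrictor.
Strong reading: for every (f,t,w) with issued(f,t,w), returned(w,t).
Restrictor triples: (F2,T2,W4)→returned(W4,T2) ✗  (F2,T4,W1)→returned(W1,T4) ✗  (F3,T3,W2)→returned(W2,T3) ✗  (F3,T3,W3)→returned(W3,T3) ✗  (F3,T5,W1)→returned(W1,T5) ✗  (F3,T5,W3)→returned(W3,T5) ✗  (F4,T2,W3)→returned(W3,T2) ✗  (F4,T3,W2)→returned(W2,T3) ✗
Counterexamples (restrictor triples failing the scope): 8.

8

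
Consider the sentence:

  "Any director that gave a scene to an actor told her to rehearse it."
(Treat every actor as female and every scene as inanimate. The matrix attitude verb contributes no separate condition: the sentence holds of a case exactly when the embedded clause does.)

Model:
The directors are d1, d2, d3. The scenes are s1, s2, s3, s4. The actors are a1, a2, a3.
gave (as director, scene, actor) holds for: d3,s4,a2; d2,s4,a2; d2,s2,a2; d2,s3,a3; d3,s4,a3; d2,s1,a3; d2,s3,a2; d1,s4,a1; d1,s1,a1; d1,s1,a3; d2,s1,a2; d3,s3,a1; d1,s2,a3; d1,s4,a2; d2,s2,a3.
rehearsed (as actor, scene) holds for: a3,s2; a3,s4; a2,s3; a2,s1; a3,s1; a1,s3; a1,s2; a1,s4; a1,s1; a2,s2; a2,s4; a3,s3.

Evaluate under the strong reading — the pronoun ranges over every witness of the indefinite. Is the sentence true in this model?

"her" takes "an actor" as antecedent and "it" takes "a scene"; both are donkey pronouns co-varying with the restrictor.
Strong reading: for every (d,s,a) with gave(d,s,a), rehearsed(a,s).
Restrictor triples: (d1,s1,a1)→rehearsed(a1,s1) ✓  (d1,s1,a3)→rehearsed(a3,s1) ✓  (d1,s2,a3)→rehearsed(a3,s2) ✓  (d1,s4,a1)→rehearsed(a1,s4) ✓  (d1,s4,a2)→rehearsed(a2,s4) ✓  (d2,s1,a2)→rehearsed(a2,s1) ✓  (d2,s1,a3)→rehearsed(a3,s1) ✓  (d2,s2,a2)→rehearsed(a2,s2) ✓  (d2,s2,a3)→rehearsed(a3,s2) ✓  (d2,s3,a2)→rehearsed(a2,s3) ✓  (d2,s3,a3)→rehearsed(a3,s3) ✓  (d2,s4,a2)→rehearsed(a2,s4) ✓  (d3,s3,a1)→rehearsed(a1,s3) ✓  (d3,s4,a2)→rehearsed(a2,s4) ✓  (d3,s4,a3)→rehearsed(a3,s4) ✓
Every restrictor triple satisfies the scope.

True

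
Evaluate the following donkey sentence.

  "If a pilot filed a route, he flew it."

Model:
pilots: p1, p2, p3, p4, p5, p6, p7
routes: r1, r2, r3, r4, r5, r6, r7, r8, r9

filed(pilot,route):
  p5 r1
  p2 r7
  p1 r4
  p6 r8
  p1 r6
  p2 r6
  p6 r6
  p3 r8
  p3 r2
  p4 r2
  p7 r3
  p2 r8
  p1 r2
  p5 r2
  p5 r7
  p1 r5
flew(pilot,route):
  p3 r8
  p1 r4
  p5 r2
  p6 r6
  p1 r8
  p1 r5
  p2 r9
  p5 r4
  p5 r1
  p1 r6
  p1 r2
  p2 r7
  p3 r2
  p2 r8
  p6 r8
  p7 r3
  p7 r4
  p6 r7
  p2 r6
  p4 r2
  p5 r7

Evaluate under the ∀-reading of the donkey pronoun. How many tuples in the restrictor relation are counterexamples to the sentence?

0

"it" takes "a route" as antecedent — a donkey pronoun bound across the clause boundary.
Strong reading: for every (p,r) with filed(p,r), flew(p,r).
Restrictor pairs: (p1,r2) ✓  (p1,r4) ✓  (p1,r5) ✓  (p1,r6) ✓  (p2,r6) ✓  (p2,r7) ✓  (p2,r8) ✓  (p3,r2) ✓  (p3,r8) ✓  (p4,r2) ✓  (p5,r1) ✓  (p5,r2) ✓  (p5,r7) ✓  (p6,r6) ✓  (p6,r8) ✓  (p7,r3) ✓
Counterexamples (restrictor pairs failing the scope): 0.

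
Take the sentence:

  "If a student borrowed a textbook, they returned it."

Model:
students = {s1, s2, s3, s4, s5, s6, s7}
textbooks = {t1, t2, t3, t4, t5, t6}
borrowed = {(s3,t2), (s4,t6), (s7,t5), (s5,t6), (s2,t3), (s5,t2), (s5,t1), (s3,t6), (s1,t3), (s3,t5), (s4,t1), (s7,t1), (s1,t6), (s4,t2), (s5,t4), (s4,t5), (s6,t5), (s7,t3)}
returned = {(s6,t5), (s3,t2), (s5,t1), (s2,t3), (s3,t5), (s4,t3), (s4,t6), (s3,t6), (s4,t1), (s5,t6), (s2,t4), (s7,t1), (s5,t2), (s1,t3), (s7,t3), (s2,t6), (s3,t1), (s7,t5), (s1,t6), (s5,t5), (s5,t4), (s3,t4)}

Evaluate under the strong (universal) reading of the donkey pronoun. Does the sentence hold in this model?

"it" takes "a textbook" as antecedent — a donkey pronoun bound across the clause boundary.
Strong reading: for every (s,t) with borrowed(s,t), returned(s,t).
Restrictor pairs: (s1,t3) ✓  (s1,t6) ✓  (s2,t3) ✓  (s3,t2) ✓  (s3,t5) ✓  (s3,t6) ✓  (s4,t1) ✓  (s4,t2) ✗  (s4,t5) ✗  (s4,t6) ✓  (s5,t1) ✓  (s5,t2) ✓  (s5,t4) ✓  (s5,t6) ✓  (s6,t5) ✓  (s7,t1) ✓  (s7,t3) ✓  (s7,t5) ✓
Counterexample: (s4,t2) is in borrowed but fails the scope.

False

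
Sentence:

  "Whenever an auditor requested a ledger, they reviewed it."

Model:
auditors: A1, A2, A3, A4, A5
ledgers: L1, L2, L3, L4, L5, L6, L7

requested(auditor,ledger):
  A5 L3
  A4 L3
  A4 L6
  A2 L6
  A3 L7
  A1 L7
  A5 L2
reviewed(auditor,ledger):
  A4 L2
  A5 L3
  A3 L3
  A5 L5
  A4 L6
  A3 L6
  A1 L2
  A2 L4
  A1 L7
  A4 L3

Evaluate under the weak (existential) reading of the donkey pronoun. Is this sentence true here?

"it" takes "a ledger" as antecedent — a donkey pronoun bound across the clause boundary.
Weak reading: every auditor a with some requested-ledger has at least one requested-ledger l such that reviewed(a,l).
Per auditor: A1:✓  A2:✗  A3:✗  A4:✓  A5:✓
A2 has no witness among its requested-ledgers.

False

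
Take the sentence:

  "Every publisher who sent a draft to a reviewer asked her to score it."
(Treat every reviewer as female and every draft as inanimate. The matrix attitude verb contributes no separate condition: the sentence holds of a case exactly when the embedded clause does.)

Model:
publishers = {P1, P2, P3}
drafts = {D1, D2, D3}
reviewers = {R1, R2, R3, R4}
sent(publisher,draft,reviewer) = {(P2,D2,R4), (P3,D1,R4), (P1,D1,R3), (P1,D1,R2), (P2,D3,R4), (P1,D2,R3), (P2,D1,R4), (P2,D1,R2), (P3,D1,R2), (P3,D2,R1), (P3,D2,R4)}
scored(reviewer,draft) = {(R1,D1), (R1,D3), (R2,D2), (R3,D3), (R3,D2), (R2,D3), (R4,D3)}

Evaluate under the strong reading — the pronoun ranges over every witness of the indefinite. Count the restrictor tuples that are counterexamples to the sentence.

"her" takes "a reviewer" as antecedent and "it" takes "a draft"; both are donkey pronouns co-varying with the restrictor.
Strong reading: for every (p,d,r) with sent(p,d,r), scored(r,d).
Restrictor triples: (P1,D1,R2)→scored(R2,D1) ✗  (P1,D1,R3)→scored(R3,D1) ✗  (P1,D2,R3)→scored(R3,D2) ✓  (P2,D1,R2)→scored(R2,D1) ✗  (P2,D1,R4)→scored(R4,D1) ✗  (P2,D2,R4)→scored(R4,D2) ✗  (P2,D3,R4)→scored(R4,D3) ✓  (P3,D1,R2)→scored(R2,D1) ✗  (P3,D1,R4)→scored(R4,D1) ✗  (P3,D2,R1)→scored(R1,D2) ✗  (P3,D2,R4)→scored(R4,D2) ✗
Counterexamples (restrictor triples failing the scope): 9.

9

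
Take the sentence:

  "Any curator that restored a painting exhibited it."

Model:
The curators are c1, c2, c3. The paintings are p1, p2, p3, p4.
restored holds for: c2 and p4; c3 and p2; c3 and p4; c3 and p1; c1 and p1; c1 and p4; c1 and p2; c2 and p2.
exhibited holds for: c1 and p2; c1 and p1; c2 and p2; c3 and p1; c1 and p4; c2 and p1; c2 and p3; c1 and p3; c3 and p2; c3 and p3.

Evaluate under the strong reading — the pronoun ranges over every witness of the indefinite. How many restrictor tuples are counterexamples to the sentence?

"it" takes "a painting" as antecedent — a donkey pronoun bound across the clause boundary.
Strong reading: for every (c,p) with restored(c,p), exhibited(c,p).
Restrictor pairs: (c1,p1) ✓  (c1,p2) ✓  (c1,p4) ✓  (c2,p2) ✓  (c2,p4) ✗  (c3,p1) ✓  (c3,p2) ✓  (c3,p4) ✗
Counterexamples (restrictor pairs failing the scope): 2.

2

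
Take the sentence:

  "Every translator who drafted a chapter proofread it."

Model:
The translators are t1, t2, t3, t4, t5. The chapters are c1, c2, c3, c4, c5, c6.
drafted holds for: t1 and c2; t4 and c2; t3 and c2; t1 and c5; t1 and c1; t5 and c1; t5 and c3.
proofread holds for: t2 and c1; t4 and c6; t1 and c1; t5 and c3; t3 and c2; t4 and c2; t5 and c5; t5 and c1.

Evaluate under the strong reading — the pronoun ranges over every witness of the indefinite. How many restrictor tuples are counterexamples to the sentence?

2

"it" takes "a chapter" as antecedent — a donkey pronoun bound across the clause boundary.
Strong reading: for every (t,c) with drafted(t,c), proofread(t,c).
Restrictor pairs: (t1,c1) ✓  (t1,c2) ✗  (t1,c5) ✗  (t3,c2) ✓  (t4,c2) ✓  (t5,c1) ✓  (t5,c3) ✓
Counterexamples (restrictor pairs failing the scope): 2.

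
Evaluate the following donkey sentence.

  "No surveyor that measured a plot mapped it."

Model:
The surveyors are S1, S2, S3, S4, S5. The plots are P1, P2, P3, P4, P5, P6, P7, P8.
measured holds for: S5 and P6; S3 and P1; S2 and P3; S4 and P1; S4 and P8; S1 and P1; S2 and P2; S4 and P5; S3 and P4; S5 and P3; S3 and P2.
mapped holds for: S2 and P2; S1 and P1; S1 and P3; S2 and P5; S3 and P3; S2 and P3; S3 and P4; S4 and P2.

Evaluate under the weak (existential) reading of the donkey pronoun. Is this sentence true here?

False

"it" takes "a plot" as antecedent — a donkey pronoun bound across the clause boundary.
Truth condition: for no (s,p) with measured(s,p) does mapped(s,p) hold.
Restrictor pairs — does the scope hold? (S1,P1):holds  (S2,P2):holds  (S2,P3):holds  (S3,P1):fails  (S3,P2):fails  (S3,P4):holds  (S4,P1):fails  (S4,P5):fails  (S4,P8):fails  (S5,P3):fails  (S5,P6):fails
Scope holds for 4 pair(s), so the sentence is false.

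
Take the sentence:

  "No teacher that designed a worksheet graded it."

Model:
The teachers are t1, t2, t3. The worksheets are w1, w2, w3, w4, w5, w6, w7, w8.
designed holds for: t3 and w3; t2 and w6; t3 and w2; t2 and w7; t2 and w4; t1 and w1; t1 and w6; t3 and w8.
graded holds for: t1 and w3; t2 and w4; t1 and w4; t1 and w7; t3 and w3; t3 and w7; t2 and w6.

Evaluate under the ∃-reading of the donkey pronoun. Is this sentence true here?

"it" takes "a worksheet" as antecedent — a donkey pronoun bound across the clause boundary.
Truth condition: for no (t,w) with designed(t,w) does graded(t,w) hold.
Restrictor pairs — does the scope hold? (t1,w1):fails  (t1,w6):fails  (t2,w4):holds  (t2,w6):holds  (t2,w7):fails  (t3,w2):fails  (t3,w3):holds  (t3,w8):fails
Scope holds for 3 pair(s), so the sentence is false.

False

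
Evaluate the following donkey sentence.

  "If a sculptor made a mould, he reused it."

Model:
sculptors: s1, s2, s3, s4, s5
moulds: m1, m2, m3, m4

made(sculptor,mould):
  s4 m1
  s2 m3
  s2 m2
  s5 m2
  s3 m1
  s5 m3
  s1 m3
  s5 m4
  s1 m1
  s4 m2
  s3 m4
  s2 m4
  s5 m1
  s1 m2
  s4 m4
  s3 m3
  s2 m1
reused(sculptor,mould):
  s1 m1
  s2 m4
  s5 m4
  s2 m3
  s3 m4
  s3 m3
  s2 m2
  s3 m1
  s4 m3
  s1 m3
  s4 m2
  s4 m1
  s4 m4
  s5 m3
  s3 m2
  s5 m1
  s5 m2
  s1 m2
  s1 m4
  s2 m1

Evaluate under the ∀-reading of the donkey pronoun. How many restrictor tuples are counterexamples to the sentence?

"it" takes "a mould" as antecedent — a donkey pronoun bound across the clause boundary.
Strong reading: for every (s,m) with made(s,m), reused(s,m).
Restrictor pairs: (s1,m1) ✓  (s1,m2) ✓  (s1,m3) ✓  (s2,m1) ✓  (s2,m2) ✓  (s2,m3) ✓  (s2,m4) ✓  (s3,m1) ✓  (s3,m3) ✓  (s3,m4) ✓  (s4,m1) ✓  (s4,m2) ✓  (s4,m4) ✓  (s5,m1) ✓  (s5,m2) ✓  (s5,m3) ✓  (s5,m4) ✓
Counterexamples (restrictor pairs failing the scope): 0.

0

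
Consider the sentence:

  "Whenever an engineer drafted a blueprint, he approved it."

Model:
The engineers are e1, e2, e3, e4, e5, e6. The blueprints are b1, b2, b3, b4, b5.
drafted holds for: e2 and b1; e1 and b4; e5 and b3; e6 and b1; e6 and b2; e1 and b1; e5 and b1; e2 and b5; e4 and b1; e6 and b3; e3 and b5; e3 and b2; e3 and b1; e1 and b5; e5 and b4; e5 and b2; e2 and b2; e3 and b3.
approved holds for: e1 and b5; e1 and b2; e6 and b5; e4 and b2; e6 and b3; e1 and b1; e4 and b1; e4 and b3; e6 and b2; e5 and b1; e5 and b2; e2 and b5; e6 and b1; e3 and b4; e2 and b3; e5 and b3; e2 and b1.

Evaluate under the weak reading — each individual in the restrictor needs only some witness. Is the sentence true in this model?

False

"it" takes "a blueprint" as antecedent — a donkey pronoun bound across the clause boundary.
Weak reading: every engineer e with some drafted-blueprint has at least one drafted-blueprint b such that approved(e,b).
Per engineer: e1:✓  e2:✓  e3:✗  e4:✓  e5:✓  e6:✓
e3 has no witness among its drafted-blueprints.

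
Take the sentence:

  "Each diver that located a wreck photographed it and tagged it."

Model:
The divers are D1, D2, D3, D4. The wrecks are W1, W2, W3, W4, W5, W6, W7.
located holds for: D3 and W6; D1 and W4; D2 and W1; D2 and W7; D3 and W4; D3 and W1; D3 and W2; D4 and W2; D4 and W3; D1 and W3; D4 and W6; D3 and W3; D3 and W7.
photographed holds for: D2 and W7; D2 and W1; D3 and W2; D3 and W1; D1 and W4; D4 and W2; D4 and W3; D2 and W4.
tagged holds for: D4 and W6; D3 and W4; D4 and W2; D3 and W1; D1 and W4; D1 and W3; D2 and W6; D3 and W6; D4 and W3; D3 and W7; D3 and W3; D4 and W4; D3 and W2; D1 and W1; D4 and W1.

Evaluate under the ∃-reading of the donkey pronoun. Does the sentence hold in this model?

False

"it" takes "a wreck" as antecedent — a donkey pronoun bound across the clause boundary.
Weak reading: every diver d with some located-wreck has at least one located-wreck w such that photographed(d,w) ∧ tagged(d,w).
Per diver: D1:✓  D2:✗  D3:✓  D4:✓
D2 has no witness among its located-wrecks.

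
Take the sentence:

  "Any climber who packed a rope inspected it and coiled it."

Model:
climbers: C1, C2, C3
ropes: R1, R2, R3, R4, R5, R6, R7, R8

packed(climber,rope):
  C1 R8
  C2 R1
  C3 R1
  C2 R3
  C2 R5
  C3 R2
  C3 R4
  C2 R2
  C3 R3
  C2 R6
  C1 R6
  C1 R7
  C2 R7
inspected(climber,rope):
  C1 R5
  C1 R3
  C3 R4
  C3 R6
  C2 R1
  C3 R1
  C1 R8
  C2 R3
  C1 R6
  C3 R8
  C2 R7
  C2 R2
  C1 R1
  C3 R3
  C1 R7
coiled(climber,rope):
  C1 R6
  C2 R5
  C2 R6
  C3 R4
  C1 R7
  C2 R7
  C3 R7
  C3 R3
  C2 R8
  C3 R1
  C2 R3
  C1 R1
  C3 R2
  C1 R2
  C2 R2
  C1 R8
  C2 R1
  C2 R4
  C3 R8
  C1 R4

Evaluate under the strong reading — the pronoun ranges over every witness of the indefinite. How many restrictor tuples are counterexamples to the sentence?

"it" takes "a rope" as antecedent — a donkey pronoun bound across the clause boundary.
Strong reading: for every (c,r) with packed(c,r), inspected(c,r) ∧ coiled(c,r).
Restrictor pairs: (C1,R6) ✓  (C1,R7) ✓  (C1,R8) ✓  (C2,R1) ✓  (C2,R2) ✓  (C2,R3) ✓  (C2,R5) ✗  (C2,R6) ✗  (C2,R7) ✓  (C3,R1) ✓  (C3,R2) ✗  (C3,R3) ✓  (C3,R4) ✓
Counterexamples (restrictor pairs failing the scope): 3.

3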